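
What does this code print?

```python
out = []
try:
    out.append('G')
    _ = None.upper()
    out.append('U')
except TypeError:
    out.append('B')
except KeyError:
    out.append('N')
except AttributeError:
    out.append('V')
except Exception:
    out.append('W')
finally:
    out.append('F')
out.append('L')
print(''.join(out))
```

Execution trace: 'G' (try body) → 'V' (except AttributeError) → 'F' (finally) → 'L' (after the try/except). Output: GVFL

Answer: GVFL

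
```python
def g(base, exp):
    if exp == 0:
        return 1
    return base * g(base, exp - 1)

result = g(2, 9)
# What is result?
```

g(2, 9) = 2 * 2 * 2 * 2 * 2 * 2 * 2 * 2 * 2 = 512

Answer: 512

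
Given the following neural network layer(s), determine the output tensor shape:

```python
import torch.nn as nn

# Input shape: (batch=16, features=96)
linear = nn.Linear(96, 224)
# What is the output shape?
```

Input: (16, 96) -> Output: (16, 224)

Answer: (16, 224)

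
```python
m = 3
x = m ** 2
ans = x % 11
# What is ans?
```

Trace:
`m = 3` → m = 3
`x = m ** 2` → x = 9
`ans = x % 11` → ans = 9
So ans = 9

Answer: 9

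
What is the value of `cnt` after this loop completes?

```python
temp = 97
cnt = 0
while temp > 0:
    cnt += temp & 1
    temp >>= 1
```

Count set bits in 97 (binary: 0b1100001)
`cnt` takes the values: 0 → 1 → 2 → 3

Answer: 3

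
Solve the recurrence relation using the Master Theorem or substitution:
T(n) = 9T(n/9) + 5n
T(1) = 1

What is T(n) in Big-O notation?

By Master Theorem: a=9, b=9, f(n)=5n. Since log_9(9) = 1 and f(n) = Θ(n^1), Case 2 applies. T(n) = O(n log n).

Answer: O(n log n)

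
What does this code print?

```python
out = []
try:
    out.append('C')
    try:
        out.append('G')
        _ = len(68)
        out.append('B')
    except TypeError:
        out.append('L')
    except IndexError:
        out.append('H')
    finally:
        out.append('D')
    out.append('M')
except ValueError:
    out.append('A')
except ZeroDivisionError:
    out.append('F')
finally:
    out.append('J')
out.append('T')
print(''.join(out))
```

Execution trace: 'C' (try body) → 'G' (inner try body) → 'L' (inner except TypeError) → 'D' (inner finally) → 'M' (try body, no exception) → 'J' (finally) → 'T' (after the try/except). Output: CGLDMJT

Answer: CGLDMJT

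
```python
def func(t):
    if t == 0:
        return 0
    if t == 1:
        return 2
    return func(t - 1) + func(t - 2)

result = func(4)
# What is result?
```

Build up from base cases: func(0)=0, func(1)=2, func(2)=2, func(3)=4, func(4)=6

Answer: 6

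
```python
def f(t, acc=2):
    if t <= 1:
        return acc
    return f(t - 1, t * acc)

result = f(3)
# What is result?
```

Accumulator trace (n, acc): (3, 2) -> (2, 6) -> (1, 12) -> return 12

Answer: 12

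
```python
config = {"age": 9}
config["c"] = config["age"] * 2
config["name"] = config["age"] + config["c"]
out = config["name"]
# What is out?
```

Trace:
`config = {"age": 9}` → config = {'age': 9}
`config["c"] = config["age"] * 2` → config = {'age': 9, 'c': 18}
`config["name"] = config["age"] + config["c"]` → config = {'age': 9, 'c': 18, 'name': 27}
`out = config["name"]` → out = 27
So out = 27

Answer: 27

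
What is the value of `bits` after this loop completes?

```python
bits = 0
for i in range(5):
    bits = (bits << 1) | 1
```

Build 5 consecutive 1-bits: 0b11111
`bits` takes the values: 0 → 1 → 3 → 7 → 15 → 31

Answer: 31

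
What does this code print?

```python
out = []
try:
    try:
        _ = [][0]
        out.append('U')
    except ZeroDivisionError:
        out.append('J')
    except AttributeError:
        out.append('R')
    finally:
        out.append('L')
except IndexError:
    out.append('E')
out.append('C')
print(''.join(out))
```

Execution trace: 'L' (finally) → 'E' (outer except IndexError) → 'C' (after the try/except). Output: LEC

Answer: LEC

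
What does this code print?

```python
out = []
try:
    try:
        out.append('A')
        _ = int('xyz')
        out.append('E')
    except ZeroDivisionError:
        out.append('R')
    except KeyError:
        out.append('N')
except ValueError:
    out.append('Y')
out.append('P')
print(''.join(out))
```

Execution trace: 'A' (try body) → 'Y' (outer except ValueError) → 'P' (after the try/except). Output: AYP

Answer: AYP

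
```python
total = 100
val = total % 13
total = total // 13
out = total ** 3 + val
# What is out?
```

Trace:
`total = 100` → total = 100
`val = total % 13` → val = 9
`total = total // 13` → total = 7
`out = total ** 3 + val` → out = 352
So out = 352

Answer: 352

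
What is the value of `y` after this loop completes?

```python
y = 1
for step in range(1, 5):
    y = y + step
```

Start at 1, add 1 through 4
`y` takes the values: 1 → 2 → 4 → 7 → 11

Answer: 11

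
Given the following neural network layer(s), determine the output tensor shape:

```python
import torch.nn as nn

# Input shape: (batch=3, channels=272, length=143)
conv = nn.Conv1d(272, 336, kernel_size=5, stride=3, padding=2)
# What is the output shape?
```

Input: (3, 272, 143) -> Output: (3, 336, 48)

Answer: (3, 336, 48)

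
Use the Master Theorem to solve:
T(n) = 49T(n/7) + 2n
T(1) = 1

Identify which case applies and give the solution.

a=49, b=7, f(n)=2n. log_7(49) = 2. Since c=1 < 2, Case 1 applies: T(n) = Θ(n^log_b(a)) = O(n^2).

Answer: O(n^2) - Case 1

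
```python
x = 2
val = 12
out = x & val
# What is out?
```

Trace:
`x = 2` → x = 2
`val = 12` → val = 12
`out = x & val` → out = 0
So out = 0

Answer: 0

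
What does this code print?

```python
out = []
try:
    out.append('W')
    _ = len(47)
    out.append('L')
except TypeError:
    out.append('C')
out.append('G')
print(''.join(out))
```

Execution trace: 'W' (try body) → 'C' (except TypeError) → 'G' (after the try/except). Output: WCG

Answer: WCG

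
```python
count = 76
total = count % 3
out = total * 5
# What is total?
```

Trace:
`count = 76` → count = 76
`total = count % 3` → total = 1
`out = total * 5` → out = 5
So total = 1

Answer: 1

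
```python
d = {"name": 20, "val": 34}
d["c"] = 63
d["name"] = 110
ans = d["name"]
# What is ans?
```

Trace:
`d = {"name": 20, "val": 34}` → d = {'name': 20, 'val': 34}
`d["c"] = 63` → d = {'name': 20, 'val': 34, 'c': 63}
`d["name"] = 110` → d = {'name': 110, 'val': 34, 'c': 63}
`ans = d["name"]` → ans = 110
So ans = 110

Answer: 110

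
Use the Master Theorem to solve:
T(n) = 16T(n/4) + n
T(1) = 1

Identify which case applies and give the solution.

a=16, b=4, f(n)=n. log_4(16) = 2. Since c=1 < 2, Case 1 applies: T(n) = Θ(n^log_b(a)) = O(n^2).

Answer: O(n^2) - Case 1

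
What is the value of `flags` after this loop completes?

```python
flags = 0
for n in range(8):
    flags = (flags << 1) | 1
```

Build 8 consecutive 1-bits: 0b11111111
`flags` takes the values: 0 → 1 → 3 → 7 → 15 → 31 → 63 → 127 → 255

Answer: 255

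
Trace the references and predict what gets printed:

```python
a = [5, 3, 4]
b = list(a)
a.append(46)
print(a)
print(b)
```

Key concept: list() constructor creates copy.
Step by step:
`a = [5, 3, 4]` → a = [5, 3, 4]
`b = list(a)` → b = [5, 3, 4]
`a.append(46)` → a = [5, 3, 4, 46]
`print(a)` → prints [5, 3, 4, 46]
`print(b)` → prints [5, 3, 4]

Answer:
[5, 3, 4, 46]
[5, 3, 4]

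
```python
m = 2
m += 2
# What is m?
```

Trace:
`m = 2` → m = 2
`m += 2` → m = 4
So m = 4

Answer: 4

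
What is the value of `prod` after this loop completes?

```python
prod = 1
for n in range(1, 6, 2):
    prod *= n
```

Product of 1, 3, 5, ... up to 5
`prod` takes the values: 1 → 3 → 15

Answer: 15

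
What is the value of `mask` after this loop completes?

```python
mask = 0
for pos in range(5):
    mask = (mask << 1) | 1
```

Build 5 consecutive 1-bits: 0b11111
`mask` takes the values: 0 → 1 → 3 → 7 → 15 → 31

Answer: 31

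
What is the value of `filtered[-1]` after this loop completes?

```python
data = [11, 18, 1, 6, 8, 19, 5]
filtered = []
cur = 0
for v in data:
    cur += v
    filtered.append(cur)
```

Cumulative sum ends at 68
`filtered` takes the values: [] → [11] → [11, 29] → [11, 29, 30] → [11, 29, 30, 36] → [11, 29, 30, 36, 44] → [11, 29, 30, 36, 44, 63] → [11, 29, 30, 36, 44, 63, 68]
So `filtered[-1]` = 68

Answer: 68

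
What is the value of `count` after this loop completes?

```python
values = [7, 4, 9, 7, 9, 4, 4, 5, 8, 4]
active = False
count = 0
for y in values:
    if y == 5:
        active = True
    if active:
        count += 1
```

Count elements after first 5 in [7, 4, 9, 7, 9, 4, 4, 5, 8, 4]
`count` takes the values: 0 → 1 → 2 → 3

Answer: 3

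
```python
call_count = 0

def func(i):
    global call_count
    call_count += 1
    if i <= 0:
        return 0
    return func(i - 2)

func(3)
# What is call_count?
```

Linear recursion stepping by 2: 3 calls from i=3 down to ≤0.

Answer: 3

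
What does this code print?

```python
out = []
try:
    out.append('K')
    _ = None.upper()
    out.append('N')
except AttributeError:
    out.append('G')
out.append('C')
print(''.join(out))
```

Execution trace: 'K' (try body) → 'G' (except AttributeError) → 'C' (after the try/except). Output: KGC

Answer: KGC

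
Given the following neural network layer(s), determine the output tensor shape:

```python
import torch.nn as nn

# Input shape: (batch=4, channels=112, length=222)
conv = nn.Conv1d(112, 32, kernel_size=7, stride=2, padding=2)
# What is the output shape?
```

Input: (4, 112, 222) -> Output: (4, 32, 110)

Answer: (4, 32, 110)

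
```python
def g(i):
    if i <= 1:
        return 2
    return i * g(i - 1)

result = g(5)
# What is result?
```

g(5) = 5 * 4 * 3 * 2 * 2 = 240

Answer: 240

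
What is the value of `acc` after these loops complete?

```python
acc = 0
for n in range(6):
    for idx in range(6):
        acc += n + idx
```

Sum of all n+idx for n,idx in 6x6
`acc` takes the values: 0 → 1 → 3 → 6 → 10 → 15 → 16 → 18 → 21 → 25 → 30 → 36 → 38 → 41 → 45 → 50 → 56 → 63 → 66 → 70 → 75 → 81 → 88 → 96 → 100 → 105 → 111 → 118 → 126 → 135 → 140 → 146 → 153 → 161 → 170 → 180

Answer: 180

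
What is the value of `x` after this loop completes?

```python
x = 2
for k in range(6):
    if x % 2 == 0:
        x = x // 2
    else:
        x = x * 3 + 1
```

Collatz-style transformation from 2
`x` takes the values: 2 → 1 → 4 → 2 → 1 → 4 → 2

Answer: 2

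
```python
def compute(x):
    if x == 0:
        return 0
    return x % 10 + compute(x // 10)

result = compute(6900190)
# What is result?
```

Sum of digits of 6900190: 0 + 9 + 1 + 0 + 0 + 9 + 6 = 25

Answer: 25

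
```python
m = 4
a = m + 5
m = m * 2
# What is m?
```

Trace:
`m = 4` → m = 4
`a = m + 5` → a = 9
`m = m * 2` → m = 8
So m = 8

Answer: 8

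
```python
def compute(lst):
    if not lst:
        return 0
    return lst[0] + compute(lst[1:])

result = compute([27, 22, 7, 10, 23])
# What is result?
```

27 + 22 + 7 + 10 + 23 + 0 = 89

Answer: 89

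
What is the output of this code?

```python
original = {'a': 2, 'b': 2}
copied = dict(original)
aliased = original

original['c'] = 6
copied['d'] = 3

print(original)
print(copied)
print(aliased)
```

Key concept: dict() creates copy, assignment creates alias.
Step by step:
`original = {'a': 2, 'b': 2}` → original = {'a': 2, 'b': 2}
`copied = dict(original)` → copied = {'a': 2, 'b': 2}
`aliased = original` → aliased = {'a': 2, 'b': 2} (same object as original)
`original['c'] = 6` → original = {'a': 2, 'b': 2, 'c': 6} (same object as aliased); aliased = {'a': 2, 'b': 2, 'c': 6} (same object as original)
`copied['d'] = 3` → copied = {'a': 2, 'b': 2, 'd': 3}
`print(original)` → prints {'a': 2, 'b': 2, 'c': 6}
`print(copied)` → prints {'a': 2, 'b': 2, 'd': 3}
`print(aliased)` → prints {'a': 2, 'b': 2, 'c': 6}

Answer:
{'a': 2, 'b': 2, 'c': 6}
{'a': 2, 'b': 2, 'd': 3}
{'a': 2, 'b': 2, 'c': 6}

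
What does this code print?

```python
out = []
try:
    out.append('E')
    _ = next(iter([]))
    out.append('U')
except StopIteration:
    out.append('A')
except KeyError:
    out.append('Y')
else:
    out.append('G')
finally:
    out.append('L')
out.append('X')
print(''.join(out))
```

Execution trace: 'E' (try body) → 'A' (except StopIteration) → 'L' (finally) → 'X' (after the try/except). Output: EALX

Answer: EALX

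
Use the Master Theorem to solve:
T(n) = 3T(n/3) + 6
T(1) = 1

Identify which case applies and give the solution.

a=3, b=3, f(n)=6. log_3(3) = 1. Since c=0 < 1, Case 1 applies: T(n) = Θ(n^log_b(a)) = O(n).

Answer: O(n) - Case 1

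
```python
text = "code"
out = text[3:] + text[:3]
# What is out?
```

Trace:
`text = "code"` → text = 'code'
`out = text[3:] + text[:3]` → out = 'ecod'
So out = 'ecod'

Answer: 'ecod'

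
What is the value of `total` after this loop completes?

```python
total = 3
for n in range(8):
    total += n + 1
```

Start at 3, add 1 to 8 = 39
`total` takes the values: 3 → 4 → 6 → 9 → 13 → 18 → 24 → 31 → 39

Answer: 39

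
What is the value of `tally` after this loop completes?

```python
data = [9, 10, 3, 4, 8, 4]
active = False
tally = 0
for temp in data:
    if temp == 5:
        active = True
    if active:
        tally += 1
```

Count elements after first 5 in [9, 10, 3, 4, 8, 4]
`tally` takes the values: 0

Answer: 0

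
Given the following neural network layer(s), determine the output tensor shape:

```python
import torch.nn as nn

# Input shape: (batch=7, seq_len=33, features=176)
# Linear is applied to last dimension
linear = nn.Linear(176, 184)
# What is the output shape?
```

Input: (7, 33, 176) -> Output: (7, 33, 184)

Answer: (7, 33, 184)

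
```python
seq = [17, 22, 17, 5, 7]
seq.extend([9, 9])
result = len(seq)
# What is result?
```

Trace:
`seq = [17, 22, 17, 5, 7]` → seq = [17, 22, 17, 5, 7]
`seq.extend([9, 9])` → seq = [17, 22, 17, 5, 7, 9, 9]
`result = len(seq)` → result = 7
So result = 7

Answer: 7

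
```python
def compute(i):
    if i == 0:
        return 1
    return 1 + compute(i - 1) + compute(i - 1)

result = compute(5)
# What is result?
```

compute(i) = 1 + 2·compute(i-1), compute(0)=1. Closed form: (1+1)·2^5 - 1 = 63.

Answer: 63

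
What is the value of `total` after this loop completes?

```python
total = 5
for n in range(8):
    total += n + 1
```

Start at 5, add 1 to 8 = 41
`total` takes the values: 5 → 6 → 8 → 11 → 15 → 20 → 26 → 33 → 41

Answer: 41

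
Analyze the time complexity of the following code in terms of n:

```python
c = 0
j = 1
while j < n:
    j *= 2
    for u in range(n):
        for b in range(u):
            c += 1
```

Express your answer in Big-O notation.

Each loop level contributes: log n × n × n. Multiplying the contributions gives O(n^2 log n).

Answer: O(n^2 log n)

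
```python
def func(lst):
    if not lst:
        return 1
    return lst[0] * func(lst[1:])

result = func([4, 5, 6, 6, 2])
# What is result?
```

Product over [4, 5, 6, 6, 2] = 4 * 5 * 6 * 6 * 2 = 1440

Answer: 1440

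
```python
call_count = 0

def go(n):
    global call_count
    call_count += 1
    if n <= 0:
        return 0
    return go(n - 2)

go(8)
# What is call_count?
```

Linear recursion stepping by 2: 5 calls from n=8 down to ≤0.

Answer: 5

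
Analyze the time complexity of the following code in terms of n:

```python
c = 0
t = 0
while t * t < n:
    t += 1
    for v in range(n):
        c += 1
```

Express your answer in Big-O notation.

Each loop level contributes: √n × n. Multiplying the contributions gives O(n√n).

Answer: O(n√n)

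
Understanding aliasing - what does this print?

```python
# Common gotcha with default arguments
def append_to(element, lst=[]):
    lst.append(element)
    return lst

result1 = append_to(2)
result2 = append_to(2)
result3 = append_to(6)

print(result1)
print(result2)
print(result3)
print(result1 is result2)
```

Key concept: mutable default argument gotcha.
Step by step:
`result1 = append_to(2)` → result1 = [2]
`result2 = append_to(2)` → result1 = [2, 2] (same object as result2); result2 = [2, 2] (same object as result1)
`result3 = append_to(6)` → result1 = [2, 2, 6] (same object as result2, result3); result2 = [2, 2, 6] (same object as result1, result3); result3 = [2, 2, 6] (same object as result1, result2)
`print(result1)` → prints [2, 2, 6]
`print(result2)` → prints [2, 2, 6]
`print(result3)` → prints [2, 2, 6]
`print(result1 is result2)` → prints True

Answer:
[2, 2, 6]
[2, 2, 6]
[2, 2, 6]
True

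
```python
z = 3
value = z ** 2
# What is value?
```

Trace:
`z = 3` → z = 3
`value = z ** 2` → value = 9
So value = 9

Answer: 9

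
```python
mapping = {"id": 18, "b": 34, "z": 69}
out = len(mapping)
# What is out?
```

Trace:
`mapping = {"id": 18, "b": 34, "z": 69}` → mapping = {'id': 18, 'b': 34, 'z': 69}
`out = len(mapping)` → out = 3
So out = 3

Answer: 3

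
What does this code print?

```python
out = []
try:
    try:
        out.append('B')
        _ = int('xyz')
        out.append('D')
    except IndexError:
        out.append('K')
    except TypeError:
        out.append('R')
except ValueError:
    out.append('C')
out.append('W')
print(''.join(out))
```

Execution trace: 'B' (try body) → 'C' (outer except ValueError) → 'W' (after the try/except). Output: BCW

Answer: BCW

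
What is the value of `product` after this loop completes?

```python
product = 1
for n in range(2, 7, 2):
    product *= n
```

Product of even numbers 2 to 6
`product` takes the values: 1 → 2 → 8 → 48

Answer: 48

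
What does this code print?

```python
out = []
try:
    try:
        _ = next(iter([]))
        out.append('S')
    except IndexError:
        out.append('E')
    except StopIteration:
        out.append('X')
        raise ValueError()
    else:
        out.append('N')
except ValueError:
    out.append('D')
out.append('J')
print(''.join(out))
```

Execution trace: 'X' (inner except StopIteration) → 'D' (outer except ValueError) → 'J' (after the try/except). Output: XDJ

Answer: XDJ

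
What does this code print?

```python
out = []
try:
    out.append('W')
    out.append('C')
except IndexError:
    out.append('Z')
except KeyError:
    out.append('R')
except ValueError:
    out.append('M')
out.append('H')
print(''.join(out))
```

Execution trace: 'W' (try body) → 'C' (try body, no exception) → 'H' (after the try/except). Output: WCH

Answer: WCH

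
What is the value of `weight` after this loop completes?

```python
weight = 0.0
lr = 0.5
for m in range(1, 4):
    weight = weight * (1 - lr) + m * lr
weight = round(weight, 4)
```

Moving average with lr=0.5
`weight` takes the values: 0.0 → 0.5 → 1.25 → 2.125

Answer: 2.125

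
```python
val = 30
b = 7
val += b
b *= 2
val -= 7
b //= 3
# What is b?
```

Trace:
`val = 30` → val = 30
`b = 7` → b = 7
`val += b` → val = 37
`b *= 2` → b = 14
`val -= 7` → val = 30
`b //= 3` → b = 4
So b = 4

Answer: 4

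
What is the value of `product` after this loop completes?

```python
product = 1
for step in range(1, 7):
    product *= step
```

6! = 720
`product` takes the values: 1 → 2 → 6 → 24 → 120 → 720

Answer: 720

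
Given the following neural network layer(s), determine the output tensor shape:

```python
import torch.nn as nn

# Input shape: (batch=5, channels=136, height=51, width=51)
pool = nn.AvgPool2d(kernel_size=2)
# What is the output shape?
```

Input: (5, 136, 51, 51) -> Output: (5, 136, 25, 25)

Answer: (5, 136, 25, 25)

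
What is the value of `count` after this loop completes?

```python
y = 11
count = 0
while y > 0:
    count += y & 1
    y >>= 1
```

Count set bits in 11 (binary: 0b1011)
`count` takes the values: 0 → 1 → 2 → 3

Answer: 3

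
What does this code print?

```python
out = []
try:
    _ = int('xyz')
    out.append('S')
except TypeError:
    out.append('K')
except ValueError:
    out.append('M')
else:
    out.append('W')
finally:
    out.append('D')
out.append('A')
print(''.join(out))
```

Execution trace: 'M' (except ValueError) → 'D' (finally) → 'A' (after the try/except). Output: MDA

Answer: MDA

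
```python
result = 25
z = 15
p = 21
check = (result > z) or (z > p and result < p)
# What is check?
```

Trace:
`result = 25` → result = 25
`z = 15` → z = 15
`p = 21` → p = 21
`check = (result > z) or (z > p and result < p)` → check = True
So check = True

Answer: True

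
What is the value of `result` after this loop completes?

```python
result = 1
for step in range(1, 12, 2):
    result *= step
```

Product of 1, 3, 5, ... up to 11
`result` takes the values: 1 → 3 → 15 → 105 → 945 → 10395

Answer: 10395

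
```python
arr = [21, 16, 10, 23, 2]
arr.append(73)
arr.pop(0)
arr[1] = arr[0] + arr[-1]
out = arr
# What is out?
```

Trace:
`arr = [21, 16, 10, 23, 2]` → arr = [21, 16, 10, 23, 2]
`arr.append(73)` → arr = [21, 16, 10, 23, 2, 73]
`arr.pop(0)` → arr = [16, 10, 23, 2, 73]
`arr[1] = arr[0] + arr[-1]` → arr = [16, 89, 23, 2, 73]
`out = arr` → out = [16, 89, 23, 2, 73]
So out = [16, 89, 23, 2, 73]

Answer: [16, 89, 23, 2, 73]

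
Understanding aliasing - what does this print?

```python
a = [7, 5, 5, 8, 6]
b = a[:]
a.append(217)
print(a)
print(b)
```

Key concept: slice [:] creates copy.
Step by step:
`a = [7, 5, 5, 8, 6]` → a = [7, 5, 5, 8, 6]
`b = a[:]` → b = [7, 5, 5, 8, 6]
`a.append(217)` → a = [7, 5, 5, 8, 6, 217]
`print(a)` → prints [7, 5, 5, 8, 6, 217]
`print(b)` → prints [7, 5, 5, 8, 6]

Answer:
[7, 5, 5, 8, 6, 217]
[7, 5, 5, 8, 6]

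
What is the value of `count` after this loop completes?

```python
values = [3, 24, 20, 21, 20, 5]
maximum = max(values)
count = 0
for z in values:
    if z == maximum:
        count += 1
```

Count of max value 24 in [3, 24, 20, 21, 20, 5]
`count` takes the values: 0 → 1

Answer: 1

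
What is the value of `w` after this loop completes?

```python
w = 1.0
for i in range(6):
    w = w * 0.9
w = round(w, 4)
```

Exponential decay: 1.0 * 0.9^6
`w` takes the values: 1.0 → 0.9 → 0.81 → 0.729 → 0.6561 → 0.59049 → 0.531441 → 0.5314

Answer: 0.5314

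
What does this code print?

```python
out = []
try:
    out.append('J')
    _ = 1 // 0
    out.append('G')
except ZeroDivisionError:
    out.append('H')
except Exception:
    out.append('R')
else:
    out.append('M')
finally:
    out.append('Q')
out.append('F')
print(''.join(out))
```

Execution trace: 'J' (try body) → 'H' (except ZeroDivisionError) → 'Q' (finally) → 'F' (after the try/except). Output: JHQF

Answer: JHQF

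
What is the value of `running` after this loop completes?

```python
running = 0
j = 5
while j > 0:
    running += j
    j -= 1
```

Sum 5 down to 1
`running` takes the values: 0 → 5 → 9 → 12 → 14 → 15

Answer: 15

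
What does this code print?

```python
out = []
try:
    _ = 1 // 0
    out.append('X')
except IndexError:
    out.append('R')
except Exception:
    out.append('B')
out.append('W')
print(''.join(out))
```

Execution trace: 'B' (except Exception) → 'W' (after the try/except). Output: BW

Answer: BW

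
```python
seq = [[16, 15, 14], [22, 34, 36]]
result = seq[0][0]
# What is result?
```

Trace:
`seq = [[16, 15, 14], [22, 34, 36]]` → seq = [[16, 15, 14], [22, 34, 36]]
`result = seq[0][0]` → result = 16
So result = 16

Answer: 16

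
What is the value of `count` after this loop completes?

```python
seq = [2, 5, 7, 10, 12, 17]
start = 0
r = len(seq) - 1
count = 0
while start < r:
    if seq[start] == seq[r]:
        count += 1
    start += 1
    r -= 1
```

Count matching pairs from ends
`count` takes the values: 0

Answer: 0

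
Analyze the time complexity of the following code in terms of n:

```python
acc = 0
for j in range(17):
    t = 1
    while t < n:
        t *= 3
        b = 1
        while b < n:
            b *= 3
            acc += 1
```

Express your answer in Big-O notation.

Each loop level contributes: 1 × log n × log n. Multiplying the contributions gives O(log² n).

Answer: O(log² n)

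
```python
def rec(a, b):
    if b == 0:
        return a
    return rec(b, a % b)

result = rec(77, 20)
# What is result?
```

rec(77, 20) -> rec(20, 17) -> rec(17, 3) -> rec(3, 2) -> rec(2, 1) -> rec(1, 0) -> 1

Answer: 1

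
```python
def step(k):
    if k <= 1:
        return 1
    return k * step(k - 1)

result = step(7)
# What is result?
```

step(7) = 7 * 6 * 5 * 4 * 3 * 2 * 1 = 5040

Answer: 5040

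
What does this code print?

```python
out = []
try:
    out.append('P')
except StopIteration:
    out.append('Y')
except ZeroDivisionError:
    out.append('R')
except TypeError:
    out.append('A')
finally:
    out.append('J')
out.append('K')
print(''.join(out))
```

Execution trace: 'P' (try body, no exception) → 'J' (finally) → 'K' (after the try/except). Output: PJK

Answer: PJK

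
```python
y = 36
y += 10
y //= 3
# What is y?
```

Trace:
`y = 36` → y = 36
`y += 10` → y = 46
`y //= 3` → y = 15
So y = 15

Answer: 15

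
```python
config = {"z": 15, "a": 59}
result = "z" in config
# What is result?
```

Trace:
`config = {"z": 15, "a": 59}` → config = {'z': 15, 'a': 59}
`result = "z" in config` → result = True
So result = True

Answer: True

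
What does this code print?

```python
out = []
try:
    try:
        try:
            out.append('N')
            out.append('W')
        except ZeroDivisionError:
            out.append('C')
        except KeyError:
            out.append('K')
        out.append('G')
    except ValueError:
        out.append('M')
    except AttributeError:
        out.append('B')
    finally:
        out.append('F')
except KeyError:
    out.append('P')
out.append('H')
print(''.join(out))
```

Execution trace: 'N' (inner try body) → 'W' (inner try body, no exception) → 'G' (try body, no exception) → 'F' (finally) → 'H' (after the try/except). Output: NWGFH

Answer: NWGFH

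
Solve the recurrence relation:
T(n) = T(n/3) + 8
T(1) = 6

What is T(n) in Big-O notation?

Each step divides n by 3 and adds 8. After log_3(n) steps we reach T(1)=6. So T(n) = 8·log_3(n) + 6 = O(log n).

Answer: O(log n)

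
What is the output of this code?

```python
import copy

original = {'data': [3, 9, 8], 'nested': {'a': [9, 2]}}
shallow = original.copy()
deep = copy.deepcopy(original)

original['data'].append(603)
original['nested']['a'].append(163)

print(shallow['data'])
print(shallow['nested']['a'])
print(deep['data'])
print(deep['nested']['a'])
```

Key concept: comparing shallow vs deep copy.
Step by step:
`original = {'data': [3, 9, 8], 'nested': {'a': [9, 2]}}` → original = {'data': [3, 9, 8], 'nested': {'a': [9, 2]}}
`shallow = original.copy()` → shallow = {'data': [3, 9, 8], 'nested': {'a': [9, 2]}}
`deep = copy.deepcopy(original)` → deep = {'data': [3, 9, 8], 'nested': {'a': [9, 2]}}
`original['data'].append(603)` → original = {'data': [3, 9, 8, 603], 'nested': {'a': [9, 2]}}; shallow = {'data': [3, 9, 8, 603], 'nested': {'a': [9, 2]}}
`original['nested']['a'].append(163)` → original = {'data': [3, 9, 8, 603], 'nested': {'a': [9, 2, 163]}}; shallow = {'data': [3, 9, 8, 603], 'nested': {'a': [9, 2, 163]}}
`print(shallow['data'])` → prints [3, 9, 8, 603]
`print(shallow['nested']['a'])` → prints [9, 2, 163]
`print(deep['data'])` → prints [3, 9, 8]
`print(deep['nested']['a'])` → prints [9, 2]

Answer:
[3, 9, 8, 603]
[9, 2, 163]
[3, 9, 8]
[9, 2]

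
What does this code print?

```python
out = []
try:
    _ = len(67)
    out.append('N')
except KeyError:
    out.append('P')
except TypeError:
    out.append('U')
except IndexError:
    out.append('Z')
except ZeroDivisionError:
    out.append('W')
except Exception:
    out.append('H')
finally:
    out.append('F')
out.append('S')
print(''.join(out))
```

Execution trace: 'U' (except TypeError) → 'F' (finally) → 'S' (after the try/except). Output: UFS

Answer: UFS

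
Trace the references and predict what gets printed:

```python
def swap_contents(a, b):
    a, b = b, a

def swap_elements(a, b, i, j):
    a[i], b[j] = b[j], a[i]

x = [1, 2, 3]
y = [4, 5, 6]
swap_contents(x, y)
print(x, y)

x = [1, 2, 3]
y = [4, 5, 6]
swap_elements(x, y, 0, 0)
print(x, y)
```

Key concept: parameter rebinding vs mutation.
Step by step:
`x = [1, 2, 3]` → x = [1, 2, 3]
`y = [4, 5, 6]` → y = [4, 5, 6]
`swap_contents(x, y)` → no visible change to tracked variables
`print(x, y)` → prints [1, 2, 3] [4, 5, 6]
`x = [1, 2, 3]` → x = [1, 2, 3]
`y = [4, 5, 6]` → y = [4, 5, 6]
`swap_elements(x, y, 0, 0)` → x = [4, 2, 3]; y = [1, 5, 6]
`print(x, y)` → prints [4, 2, 3] [1, 5, 6]

Answer:
[1, 2, 3] [4, 5, 6]
[4, 2, 3] [1, 5, 6]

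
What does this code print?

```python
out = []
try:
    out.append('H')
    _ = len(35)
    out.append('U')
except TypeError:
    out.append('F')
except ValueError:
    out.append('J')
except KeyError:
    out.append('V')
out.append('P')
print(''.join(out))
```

Execution trace: 'H' (try body) → 'F' (except TypeError) → 'P' (after the try/except). Output: HFP

Answer: HFP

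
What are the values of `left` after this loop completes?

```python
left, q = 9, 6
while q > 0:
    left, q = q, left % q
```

GCD of 9 and 6
`left` takes the values: 9 → 6 → 3

Answer: 3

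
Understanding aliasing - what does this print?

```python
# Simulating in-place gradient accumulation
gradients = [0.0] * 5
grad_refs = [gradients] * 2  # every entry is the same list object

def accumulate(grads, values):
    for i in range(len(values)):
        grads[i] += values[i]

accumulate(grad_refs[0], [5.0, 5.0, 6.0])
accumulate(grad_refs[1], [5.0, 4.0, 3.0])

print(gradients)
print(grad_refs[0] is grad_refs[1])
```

Key concept: gradient accumulation aliasing.
Step by step:
`gradients = [0.0] * 5` → gradients = [0.0, 0.0, 0.0, 0.0, 0.0]
`grad_refs = [gradients] * 2` → grad_refs = [[0.0, 0.0, 0.0, 0.0, 0.0], [0.0, 0.0, 0.0, 0.0, 0.0]]
`accumulate(grad_refs[0], [5.0, 5.0, 6.0])` → gradients = [5.0, 5.0, 6.0, 0.0, 0.0]; grad_refs = [[5.0, 5.0, 6.0, 0.0, 0.0], [5.0, 5.0, 6.0, 0.0, 0.0]]
`accumulate(grad_refs[1], [5.0, 4.0, 3.0])` → gradients = [10.0, 9.0, 9.0, 0.0, 0.0]; grad_refs = [[10.0, 9.0, 9.0, 0.0, 0.0], [10.0, 9.0, 9.0, 0.0, 0.0]]
`print(gradients)` → prints [10.0, 9.0, 9.0, 0.0, 0.0]
`print(grad_refs[0] is grad_refs[1])` → prints True

Answer:
[10.0, 9.0, 9.0, 0.0, 0.0]
True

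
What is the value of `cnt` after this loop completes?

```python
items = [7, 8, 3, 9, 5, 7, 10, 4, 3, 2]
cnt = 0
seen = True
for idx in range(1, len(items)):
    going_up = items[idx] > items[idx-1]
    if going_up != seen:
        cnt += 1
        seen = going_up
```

Count direction changes in [7, 8, 3, 9, 5, 7, 10, 4, 3, 2]
`cnt` takes the values: 0 → 1 → 2 → 3 → 4 → 5

Answer: 5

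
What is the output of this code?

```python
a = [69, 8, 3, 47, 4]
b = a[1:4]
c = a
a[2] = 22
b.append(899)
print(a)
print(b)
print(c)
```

Key concept: slice vs alias.
Step by step:
`a = [69, 8, 3, 47, 4]` → a = [69, 8, 3, 47, 4]
`b = a[1:4]` → b = [8, 3, 47]
`c = a` → c = [69, 8, 3, 47, 4] (same object as a)
`a[2] = 22` → a = [69, 8, 22, 47, 4] (same object as c); c = [69, 8, 22, 47, 4] (same object as a)
`b.append(899)` → b = [8, 3, 47, 899]
`print(a)` → prints [69, 8, 22, 47, 4]
`print(b)` → prints [8, 3, 47, 899]
`print(c)` → prints [69, 8, 22, 47, 4]

Answer:
[69, 8, 22, 47, 4]
[8, 3, 47, 899]
[69, 8, 22, 47, 4]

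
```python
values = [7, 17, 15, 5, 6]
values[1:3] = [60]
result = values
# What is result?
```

Trace:
`values = [7, 17, 15, 5, 6]` → values = [7, 17, 15, 5, 6]
`values[1:3] = [60]` → values = [7, 60, 5, 6]
`result = values` → result = [7, 60, 5, 6]
So result = [7, 60, 5, 6]

Answer: [7, 60, 5, 6]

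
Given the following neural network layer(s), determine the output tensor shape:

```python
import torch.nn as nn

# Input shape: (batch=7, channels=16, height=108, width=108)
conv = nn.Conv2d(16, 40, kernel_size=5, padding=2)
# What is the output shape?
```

Input: (7, 16, 108, 108) -> Output: (7, 40, 108, 108)

Answer: (7, 40, 108, 108)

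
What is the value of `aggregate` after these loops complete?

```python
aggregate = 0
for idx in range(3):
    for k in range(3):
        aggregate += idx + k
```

Sum of all idx+k for idx,k in 3x3
`aggregate` takes the values: 0 → 1 → 3 → 4 → 6 → 9 → 11 → 14 → 18

Answer: 18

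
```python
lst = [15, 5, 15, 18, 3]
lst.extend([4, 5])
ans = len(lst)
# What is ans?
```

Trace:
`lst = [15, 5, 15, 18, 3]` → lst = [15, 5, 15, 18, 3]
`lst.extend([4, 5])` → lst = [15, 5, 15, 18, 3, 4, 5]
`ans = len(lst)` → ans = 7
So ans = 7

Answer: 7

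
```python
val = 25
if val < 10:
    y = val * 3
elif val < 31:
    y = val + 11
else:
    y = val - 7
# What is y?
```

Trace:
`val = 25` → val = 25
`if val < 10: ...` → val < 10 is False, val < 31 is True → y = 36
So y = 36

Answer: 36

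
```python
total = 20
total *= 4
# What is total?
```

Trace:
`total = 20` → total = 20
`total *= 4` → total = 80
So total = 80

Answer: 80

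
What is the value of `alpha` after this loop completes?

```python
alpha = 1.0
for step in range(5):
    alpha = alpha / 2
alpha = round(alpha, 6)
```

Halving LR 5 times: 1 / 2^5
`alpha` takes the values: 1.0 → 0.5 → 0.25 → 0.125 → 0.0625 → 0.03125

Answer: 0.03125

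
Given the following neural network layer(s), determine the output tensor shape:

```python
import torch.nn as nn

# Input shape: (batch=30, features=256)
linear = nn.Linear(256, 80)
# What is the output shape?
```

Input: (30, 256) -> Output: (30, 80)

Answer: (30, 80)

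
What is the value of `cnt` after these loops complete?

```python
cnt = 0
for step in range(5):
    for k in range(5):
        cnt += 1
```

5 * 5 = 25
`cnt` takes the values: 0 → 1 → 2 → 3 → 4 → 5 → 6 → 7 → 8 → 9 → 10 → 11 → 12 → 13 → 14 → 15 → 16 → 17 → 18 → 19 → 20 → 21 → 22 → 23 → 24 → 25

Answer: 25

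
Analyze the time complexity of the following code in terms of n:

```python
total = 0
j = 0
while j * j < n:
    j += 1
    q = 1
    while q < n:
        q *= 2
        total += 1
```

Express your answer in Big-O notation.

Each loop level contributes: √n × log n. Multiplying the contributions gives O(√n log n).

Answer: O(√n log n)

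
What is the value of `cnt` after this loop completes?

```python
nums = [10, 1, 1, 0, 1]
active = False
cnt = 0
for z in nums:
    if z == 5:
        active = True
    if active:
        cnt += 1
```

Count elements after first 5 in [10, 1, 1, 0, 1]
`cnt` takes the values: 0

Answer: 0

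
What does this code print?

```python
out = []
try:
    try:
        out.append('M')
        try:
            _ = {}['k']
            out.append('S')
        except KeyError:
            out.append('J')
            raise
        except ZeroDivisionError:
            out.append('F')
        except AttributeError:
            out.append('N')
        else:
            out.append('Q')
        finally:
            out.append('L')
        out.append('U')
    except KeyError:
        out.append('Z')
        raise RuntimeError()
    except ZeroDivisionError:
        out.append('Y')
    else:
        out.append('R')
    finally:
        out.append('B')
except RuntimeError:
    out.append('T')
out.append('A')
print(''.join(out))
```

Execution trace: 'M' (try body) → 'J' (inner except KeyError) → 'L' (inner finally) → 'Z' (except KeyError) → 'B' (finally) → 'T' (outer except RuntimeError) → 'A' (after the try/except). Output: MJLZBTA

Answer: MJLZBTA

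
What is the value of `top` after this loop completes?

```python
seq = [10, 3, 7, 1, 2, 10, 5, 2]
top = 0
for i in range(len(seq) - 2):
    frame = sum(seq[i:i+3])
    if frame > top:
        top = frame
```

Max sum of 3-element window in [10, 3, 7, 1, 2, 10, 5, 2]
`top` takes the values: 0 → 20

Answer: 20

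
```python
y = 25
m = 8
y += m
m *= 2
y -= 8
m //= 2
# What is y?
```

Trace:
`y = 25` → y = 25
`m = 8` → m = 8
`y += m` → y = 33
`m *= 2` → m = 16
`y -= 8` → y = 25
`m //= 2` → m = 8
So y = 25

Answer: 25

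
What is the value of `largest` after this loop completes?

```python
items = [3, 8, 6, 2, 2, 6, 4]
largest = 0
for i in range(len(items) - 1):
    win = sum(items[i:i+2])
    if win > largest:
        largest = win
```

Max sum of 2-element window in [3, 8, 6, 2, 2, 6, 4]
`largest` takes the values: 0 → 11 → 14

Answer: 14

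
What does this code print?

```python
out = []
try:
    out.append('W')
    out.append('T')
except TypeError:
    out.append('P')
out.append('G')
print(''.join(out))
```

Execution trace: 'W' (try body) → 'T' (try body, no exception) → 'G' (after the try/except). Output: WTG

Answer: WTG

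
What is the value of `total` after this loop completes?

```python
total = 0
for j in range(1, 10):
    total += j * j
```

Sum of squares 1² to 9² = 285
`total` takes the values: 0 → 1 → 5 → 14 → 30 → 55 → 91 → 140 → 204 → 285

Answer: 285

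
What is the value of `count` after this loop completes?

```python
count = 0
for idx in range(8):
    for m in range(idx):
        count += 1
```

Triangle number: 0+1+2+...+7
`count` takes the values: 0 → 1 → 2 → 3 → 4 → 5 → 6 → 7 → 8 → 9 → 10 → 11 → 12 → 13 → 14 → 15 → 16 → 17 → 18 → 19 → 20 → 21 → 22 → 23 → 24 → 25 → 26 → 27 → 28

Answer: 28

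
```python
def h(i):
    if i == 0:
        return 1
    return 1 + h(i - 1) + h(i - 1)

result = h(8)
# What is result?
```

h(i) = 1 + 2·h(i-1), h(0)=1. Closed form: (1+1)·2^8 - 1 = 511.

Answer: 511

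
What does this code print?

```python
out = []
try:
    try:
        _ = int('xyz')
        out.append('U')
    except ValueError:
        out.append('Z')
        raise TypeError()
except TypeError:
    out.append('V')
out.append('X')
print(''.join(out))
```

Execution trace: 'Z' (inner except ValueError) → 'V' (outer except TypeError) → 'X' (after the try/except). Output: ZVX

Answer: ZVX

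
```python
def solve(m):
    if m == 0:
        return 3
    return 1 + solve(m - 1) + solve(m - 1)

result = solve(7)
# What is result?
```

solve(m) = 1 + 2·solve(m-1), solve(0)=3. Closed form: (3+1)·2^7 - 1 = 511.

Answer: 511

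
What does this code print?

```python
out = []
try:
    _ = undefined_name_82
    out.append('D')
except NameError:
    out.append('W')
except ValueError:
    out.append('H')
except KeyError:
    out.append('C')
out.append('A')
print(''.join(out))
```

Execution trace: 'W' (except NameError) → 'A' (after the try/except). Output: WA

Answer: WA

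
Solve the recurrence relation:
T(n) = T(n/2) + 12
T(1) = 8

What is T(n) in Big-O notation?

Each step divides n by 2 and adds 12. After log_2(n) steps we reach T(1)=8. So T(n) = 12·log_2(n) + 8 = O(log n).

Answer: O(log n)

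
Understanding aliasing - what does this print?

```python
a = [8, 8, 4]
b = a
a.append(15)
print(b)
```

Key concept: basic list aliasing.
Step by step:
`a = [8, 8, 4]` → a = [8, 8, 4]
`b = a` → b = [8, 8, 4] (same object as a)
`a.append(15)` → a = [8, 8, 4, 15] (same object as b); b = [8, 8, 4, 15] (same object as a)
`print(b)` → prints [8, 8, 4, 15]

Answer: [8, 8, 4, 15]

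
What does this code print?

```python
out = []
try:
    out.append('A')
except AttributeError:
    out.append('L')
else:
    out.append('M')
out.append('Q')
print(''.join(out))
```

Execution trace: 'A' (try body, no exception) → 'M' (else) → 'Q' (after the try/except). Output: AMQ

Answer: AMQ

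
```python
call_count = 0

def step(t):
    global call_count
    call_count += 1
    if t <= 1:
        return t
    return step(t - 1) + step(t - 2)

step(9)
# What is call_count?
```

Calls(t) = 1 + Calls(t-1) + Calls(t-2); Calls(0)=Calls(1)=1. For t=9 this gives 109.

Answer: 109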